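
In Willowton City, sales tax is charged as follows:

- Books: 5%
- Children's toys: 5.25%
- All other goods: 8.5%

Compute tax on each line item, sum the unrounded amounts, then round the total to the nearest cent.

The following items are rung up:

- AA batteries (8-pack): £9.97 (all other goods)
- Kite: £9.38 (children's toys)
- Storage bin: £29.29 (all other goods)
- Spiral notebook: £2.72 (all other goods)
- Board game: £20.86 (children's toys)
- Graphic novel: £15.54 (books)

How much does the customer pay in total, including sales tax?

AA batteries (8-pack) £9.97: all other goods → 8.5% → £0.84745
Kite £9.38: children's toys → 5.25% → £0.49245
Storage bin £29.29: all other goods → 8.5% → £2.48965
Spiral notebook £2.72: all other goods → 8.5% → £0.2312
Board game £20.86: children's toys → 5.25% → £1.09515
Graphic novel £15.54: books → 5% → £0.777
Subtotal = £87.76; unrounded tax = £5.9329 → £5.93; total due = £93.69

£93.69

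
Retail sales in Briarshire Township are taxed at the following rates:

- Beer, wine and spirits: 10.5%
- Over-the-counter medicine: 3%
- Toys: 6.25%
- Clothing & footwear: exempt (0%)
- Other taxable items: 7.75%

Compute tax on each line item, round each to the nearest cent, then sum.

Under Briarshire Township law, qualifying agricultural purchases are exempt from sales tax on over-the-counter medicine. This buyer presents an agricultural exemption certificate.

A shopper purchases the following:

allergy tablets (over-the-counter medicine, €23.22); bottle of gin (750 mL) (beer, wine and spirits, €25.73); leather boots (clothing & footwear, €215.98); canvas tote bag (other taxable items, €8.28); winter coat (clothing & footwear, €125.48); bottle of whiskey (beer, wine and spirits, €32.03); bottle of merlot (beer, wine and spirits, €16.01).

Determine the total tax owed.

€8.38

Allergy tablets €23.22: over-the-counter medicine, buyer-exempt → 0% → €0.00
Bottle of gin (750 mL) €25.73: beer, wine and spirits → 10.5% → €2.70
Leather boots €215.98: clothing & footwear → 0% → €0.00
Canvas tote bag €8.28: other taxable items → 7.75% → €0.64
Winter coat €125.48: clothing & footwear → 0% → €0.00
Bottle of whiskey €32.03: beer, wine and spirits → 10.5% → €3.36
Bottle of merlot €16.01: beer, wine and spirits → 10.5% → €1.68
Total tax = €2.70 + €0.64 + €3.36 + €1.68 = €8.38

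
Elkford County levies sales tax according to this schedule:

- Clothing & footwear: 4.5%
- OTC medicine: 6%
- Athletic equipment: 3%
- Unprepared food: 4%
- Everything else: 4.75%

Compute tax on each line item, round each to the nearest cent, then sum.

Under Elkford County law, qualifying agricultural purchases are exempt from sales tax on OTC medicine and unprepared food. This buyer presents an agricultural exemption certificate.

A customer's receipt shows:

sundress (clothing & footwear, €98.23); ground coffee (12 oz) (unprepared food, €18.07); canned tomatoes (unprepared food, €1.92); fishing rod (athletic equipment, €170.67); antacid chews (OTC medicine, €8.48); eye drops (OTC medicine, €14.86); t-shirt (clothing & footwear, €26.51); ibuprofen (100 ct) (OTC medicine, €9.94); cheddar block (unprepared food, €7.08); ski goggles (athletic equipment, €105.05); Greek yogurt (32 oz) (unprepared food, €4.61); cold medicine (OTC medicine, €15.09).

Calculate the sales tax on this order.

€13.88

Sundress €98.23: clothing & footwear → 4.5% → €4.42
Ground coffee (12 oz) €18.07: unprepared food, buyer-exempt → 0% → €0.00
Canned tomatoes €1.92: unprepared food, buyer-exempt → 0% → €0.00
Fishing rod €170.67: athletic equipment → 3% → €5.12
Antacid chews €8.48: OTC medicine, buyer-exempt → 0% → €0.00
Eye drops €14.86: OTC medicine, buyer-exempt → 0% → €0.00
T-shirt €26.51: clothing & footwear → 4.5% → €1.19
Ibuprofen (100 ct) €9.94: OTC medicine, buyer-exempt → 0% → €0.00
Cheddar block €7.08: unprepared food, buyer-exempt → 0% → €0.00
Ski goggles €105.05: athletic equipment → 3% → €3.15
Greek yogurt (32 oz) €4.61: unprepared food, buyer-exempt → 0% → €0.00
Cold medicine €15.09: OTC medicine, buyer-exempt → 0% → €0.00
Total tax = €4.42 + €5.12 + €1.19 + €3.15 = €13.88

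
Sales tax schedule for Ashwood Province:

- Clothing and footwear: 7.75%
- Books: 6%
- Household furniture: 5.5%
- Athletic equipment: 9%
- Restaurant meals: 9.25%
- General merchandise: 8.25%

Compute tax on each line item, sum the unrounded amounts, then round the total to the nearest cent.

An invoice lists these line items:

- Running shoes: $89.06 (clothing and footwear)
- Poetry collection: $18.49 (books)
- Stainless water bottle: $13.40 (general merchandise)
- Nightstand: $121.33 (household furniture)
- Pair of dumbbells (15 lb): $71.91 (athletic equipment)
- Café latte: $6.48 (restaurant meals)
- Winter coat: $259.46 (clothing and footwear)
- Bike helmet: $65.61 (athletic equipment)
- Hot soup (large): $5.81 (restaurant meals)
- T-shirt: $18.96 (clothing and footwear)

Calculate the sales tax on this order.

$50.88

Running shoes $89.06: clothing and footwear → 7.75% → $6.90215
Poetry collection $18.49: books → 6% → $1.1094
Stainless water bottle $13.40: general merchandise → 8.25% → $1.1055
Nightstand $121.33: household furniture → 5.5% → $6.67315
Pair of dumbbells (15 lb) $71.91: athletic equipment → 9% → $6.4719
Café latte $6.48: restaurant meals → 9.25% → $0.5994
Winter coat $259.46: clothing and footwear → 7.75% → $20.10815
Bike helmet $65.61: athletic equipment → 9% → $5.9049
Hot soup (large) $5.81: restaurant meals → 9.25% → $0.537425
T-shirt $18.96: clothing and footwear → 7.75% → $1.4694
Unrounded tax sum = $50.881375 → $50.88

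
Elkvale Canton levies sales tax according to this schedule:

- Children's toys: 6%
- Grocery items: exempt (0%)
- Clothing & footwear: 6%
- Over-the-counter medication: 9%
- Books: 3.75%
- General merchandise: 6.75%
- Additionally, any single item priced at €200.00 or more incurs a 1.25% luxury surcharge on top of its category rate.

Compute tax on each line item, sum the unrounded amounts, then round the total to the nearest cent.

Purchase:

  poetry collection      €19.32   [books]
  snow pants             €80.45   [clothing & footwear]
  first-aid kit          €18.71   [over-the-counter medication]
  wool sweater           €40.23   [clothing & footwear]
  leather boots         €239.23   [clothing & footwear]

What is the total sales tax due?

€26.99

Poetry collection €19.32: books → 3.75% → €0.7245
Snow pants €80.45: clothing & footwear → 6% → €4.827
First-aid kit €18.71: over-the-counter medication → 9% → €1.6839
Wool sweater €40.23: clothing & footwear → 6% → €2.4138
Leather boots €239.23: clothing & footwear → 6% + 1.25% surcharge = 7.25% → €17.344175
Unrounded tax sum = €26.993375 → €26.99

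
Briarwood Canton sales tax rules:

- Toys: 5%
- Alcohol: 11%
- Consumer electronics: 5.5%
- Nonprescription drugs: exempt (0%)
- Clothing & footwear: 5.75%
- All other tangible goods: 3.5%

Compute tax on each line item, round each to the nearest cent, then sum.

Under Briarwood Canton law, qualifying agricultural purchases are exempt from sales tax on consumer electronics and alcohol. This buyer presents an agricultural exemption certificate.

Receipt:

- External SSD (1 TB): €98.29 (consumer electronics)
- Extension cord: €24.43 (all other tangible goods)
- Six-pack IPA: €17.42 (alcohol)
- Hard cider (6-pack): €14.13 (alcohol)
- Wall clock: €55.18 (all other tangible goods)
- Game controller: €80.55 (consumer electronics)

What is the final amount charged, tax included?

External SSD (1 TB) €98.29: consumer electronics, buyer-exempt → 0% → €0.00
Extension cord €24.43: all other tangible goods → 3.5% → €0.86
Six-pack IPA €17.42: alcohol, buyer-exempt → 0% → €0.00
Hard cider (6-pack) €14.13: alcohol, buyer-exempt → 0% → €0.00
Wall clock €55.18: all other tangible goods → 3.5% → €1.93
Game controller €80.55: consumer electronics, buyer-exempt → 0% → €0.00
Subtotal = €290.00; tax = €2.79; total due = €292.79

€292.79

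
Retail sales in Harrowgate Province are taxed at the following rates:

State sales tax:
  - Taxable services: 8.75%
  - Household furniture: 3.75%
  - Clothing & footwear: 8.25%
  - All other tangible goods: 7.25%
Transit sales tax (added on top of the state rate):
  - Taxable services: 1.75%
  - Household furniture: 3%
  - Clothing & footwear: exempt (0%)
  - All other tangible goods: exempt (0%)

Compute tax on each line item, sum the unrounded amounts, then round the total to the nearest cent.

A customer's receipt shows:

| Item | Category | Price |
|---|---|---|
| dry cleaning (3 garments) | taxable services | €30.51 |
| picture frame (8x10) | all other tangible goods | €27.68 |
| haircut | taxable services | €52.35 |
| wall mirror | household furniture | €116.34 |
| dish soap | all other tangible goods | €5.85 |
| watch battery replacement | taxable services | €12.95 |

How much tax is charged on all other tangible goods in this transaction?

€2.43

Picture frame (8x10) €27.68: all other tangible goods → 7.25% + 0% transit = 7.25% → €2.0068
Dish soap €5.85: all other tangible goods → 7.25% + 0% transit = 7.25% → €0.424125
Tax on all other tangible goods: unrounded sum = €2.430925 → €2.43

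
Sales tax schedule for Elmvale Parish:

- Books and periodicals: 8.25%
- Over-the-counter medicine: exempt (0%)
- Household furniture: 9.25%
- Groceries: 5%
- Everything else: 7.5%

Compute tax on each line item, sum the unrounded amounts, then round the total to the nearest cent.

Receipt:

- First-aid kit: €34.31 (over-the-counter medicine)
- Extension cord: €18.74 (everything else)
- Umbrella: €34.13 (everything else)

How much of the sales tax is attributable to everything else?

Extension cord €18.74: everything else → 7.5% → €1.4055
Umbrella €34.13: everything else → 7.5% → €2.55975
Tax on everything else: unrounded sum = €3.96525 → €3.97

€3.97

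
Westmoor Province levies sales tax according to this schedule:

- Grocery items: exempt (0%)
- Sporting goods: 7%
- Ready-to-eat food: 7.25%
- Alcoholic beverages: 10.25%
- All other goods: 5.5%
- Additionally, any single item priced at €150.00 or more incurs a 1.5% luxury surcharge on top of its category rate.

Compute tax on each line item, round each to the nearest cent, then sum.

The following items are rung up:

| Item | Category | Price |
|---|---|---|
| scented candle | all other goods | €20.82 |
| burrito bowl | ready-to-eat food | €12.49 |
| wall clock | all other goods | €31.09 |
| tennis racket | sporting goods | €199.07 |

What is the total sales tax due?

€20.69

Scented candle €20.82: all other goods → 5.5% → €1.15
Burrito bowl €12.49: ready-to-eat food → 7.25% → €0.91
Wall clock €31.09: all other goods → 5.5% → €1.71
Tennis racket €199.07: sporting goods → 7% + 1.5% surcharge = 8.5% → €16.92
Total tax = €1.15 + €0.91 + €1.71 + €16.92 = €20.69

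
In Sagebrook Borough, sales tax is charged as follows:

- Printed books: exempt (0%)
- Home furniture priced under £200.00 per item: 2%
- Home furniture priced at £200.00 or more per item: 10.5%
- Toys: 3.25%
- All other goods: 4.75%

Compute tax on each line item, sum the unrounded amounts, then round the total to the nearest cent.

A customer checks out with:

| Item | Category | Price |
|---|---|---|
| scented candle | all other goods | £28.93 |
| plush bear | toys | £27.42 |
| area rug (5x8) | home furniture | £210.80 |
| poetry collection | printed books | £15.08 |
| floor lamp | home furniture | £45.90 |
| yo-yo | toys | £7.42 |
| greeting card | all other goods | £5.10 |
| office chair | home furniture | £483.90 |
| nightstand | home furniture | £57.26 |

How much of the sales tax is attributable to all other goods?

Scented candle £28.93: all other goods → 4.75% → £1.374175
Greeting card £5.10: all other goods → 4.75% → £0.24225
Tax on all other goods: unrounded sum = £1.616425 → £1.62

£1.62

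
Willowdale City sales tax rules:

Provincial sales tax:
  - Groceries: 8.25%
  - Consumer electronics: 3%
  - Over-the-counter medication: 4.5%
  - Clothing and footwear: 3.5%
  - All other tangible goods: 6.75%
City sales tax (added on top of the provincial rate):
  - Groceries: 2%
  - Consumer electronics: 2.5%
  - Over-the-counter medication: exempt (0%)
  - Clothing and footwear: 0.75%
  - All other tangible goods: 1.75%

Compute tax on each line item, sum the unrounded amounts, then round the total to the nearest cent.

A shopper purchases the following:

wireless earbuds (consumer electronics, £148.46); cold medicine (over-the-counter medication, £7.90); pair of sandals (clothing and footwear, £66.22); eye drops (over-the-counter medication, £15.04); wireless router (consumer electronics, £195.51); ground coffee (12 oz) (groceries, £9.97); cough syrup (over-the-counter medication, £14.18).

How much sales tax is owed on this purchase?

Wireless earbuds £148.46: consumer electronics → 3% + 2.5% city = 5.5% → £8.1653
Cold medicine £7.90: over-the-counter medication → 4.5% + 0% city = 4.5% → £0.3555
Pair of sandals £66.22: clothing and footwear → 3.5% + 0.75% city = 4.25% → £2.81435
Eye drops £15.04: over-the-counter medication → 4.5% + 0% city = 4.5% → £0.6768
Wireless router £195.51: consumer electronics → 3% + 2.5% city = 5.5% → £10.75305
Ground coffee (12 oz) £9.97: groceries → 8.25% + 2% city = 10.25% → £1.021925
Cough syrup £14.18: over-the-counter medication → 4.5% + 0% city = 4.5% → £0.6381
Unrounded tax sum = £24.425025 → £24.43

£24.43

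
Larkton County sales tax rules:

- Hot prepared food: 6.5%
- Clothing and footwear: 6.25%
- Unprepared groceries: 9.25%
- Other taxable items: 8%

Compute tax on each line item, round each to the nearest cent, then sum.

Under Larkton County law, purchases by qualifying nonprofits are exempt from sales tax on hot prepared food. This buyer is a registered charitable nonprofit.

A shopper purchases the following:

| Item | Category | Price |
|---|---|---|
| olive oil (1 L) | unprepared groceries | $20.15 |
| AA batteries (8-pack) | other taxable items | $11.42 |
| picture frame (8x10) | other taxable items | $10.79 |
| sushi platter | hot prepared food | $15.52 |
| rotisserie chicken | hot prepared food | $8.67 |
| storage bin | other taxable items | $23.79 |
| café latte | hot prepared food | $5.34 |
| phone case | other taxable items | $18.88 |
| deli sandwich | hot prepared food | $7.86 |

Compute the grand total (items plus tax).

$129.46

Olive oil (1 L) $20.15: unprepared groceries → 9.25% → $1.86
AA batteries (8-pack) $11.42: other taxable items → 8% → $0.91
Picture frame (8x10) $10.79: other taxable items → 8% → $0.86
Sushi platter $15.52: hot prepared food, buyer-exempt → 0% → $0.00
Rotisserie chicken $8.67: hot prepared food, buyer-exempt → 0% → $0.00
Storage bin $23.79: other taxable items → 8% → $1.90
Café latte $5.34: hot prepared food, buyer-exempt → 0% → $0.00
Phone case $18.88: other taxable items → 8% → $1.51
Deli sandwich $7.86: hot prepared food, buyer-exempt → 0% → $0.00
Subtotal = $122.42; tax = $7.04; total due = $129.46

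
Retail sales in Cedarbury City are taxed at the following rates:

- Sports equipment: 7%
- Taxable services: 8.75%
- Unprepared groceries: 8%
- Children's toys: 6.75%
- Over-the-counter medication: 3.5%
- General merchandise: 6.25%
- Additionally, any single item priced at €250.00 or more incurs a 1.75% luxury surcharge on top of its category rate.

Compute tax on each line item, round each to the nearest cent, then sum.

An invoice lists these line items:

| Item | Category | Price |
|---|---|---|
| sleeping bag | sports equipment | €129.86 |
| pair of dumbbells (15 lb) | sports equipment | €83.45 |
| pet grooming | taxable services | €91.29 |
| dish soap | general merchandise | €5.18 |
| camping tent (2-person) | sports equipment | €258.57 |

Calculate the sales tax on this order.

Sleeping bag €129.86: sports equipment → 7% → €9.09
Pair of dumbbells (15 lb) €83.45: sports equipment → 7% → €5.84
Pet grooming €91.29: taxable services → 8.75% → €7.99
Dish soap €5.18: general merchandise → 6.25% → €0.32
Camping tent (2-person) €258.57: sports equipment → 7% + 1.75% surcharge = 8.75% → €22.62
Total tax = €9.09 + €5.84 + €7.99 + €0.32 + €22.62 = €45.86

€45.86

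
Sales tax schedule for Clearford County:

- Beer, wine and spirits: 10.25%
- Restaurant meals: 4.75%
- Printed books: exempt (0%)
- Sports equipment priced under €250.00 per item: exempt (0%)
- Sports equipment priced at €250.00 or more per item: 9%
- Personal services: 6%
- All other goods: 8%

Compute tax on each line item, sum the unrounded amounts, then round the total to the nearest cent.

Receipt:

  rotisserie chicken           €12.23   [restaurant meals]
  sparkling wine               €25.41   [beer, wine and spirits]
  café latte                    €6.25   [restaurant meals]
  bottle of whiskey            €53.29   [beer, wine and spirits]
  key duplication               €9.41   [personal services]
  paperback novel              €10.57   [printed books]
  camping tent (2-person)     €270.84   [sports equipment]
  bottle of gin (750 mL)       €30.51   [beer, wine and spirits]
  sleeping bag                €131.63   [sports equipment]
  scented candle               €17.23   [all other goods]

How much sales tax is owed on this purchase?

Rotisserie chicken €12.23: restaurant meals → 4.75% → €0.580925
Sparkling wine €25.41: beer, wine and spirits → 10.25% → €2.604525
Café latte €6.25: restaurant meals → 4.75% → €0.296875
Bottle of whiskey €53.29: beer, wine and spirits → 10.25% → €5.462225
Key duplication €9.41: personal services → 6% → €0.5646
Paperback novel €10.57: printed books → 0% → €0.00
Camping tent (2-person) €270.84: sports equipment, €250.00 or more → 9% → €24.3756
Bottle of gin (750 mL) €30.51: beer, wine and spirits → 10.25% → €3.127275
Sleeping bag €131.63: sports equipment, under €250.00 → 0% → €0.00
Scented candle €17.23: all other goods → 8% → €1.3784
Unrounded tax sum = €38.390425 → €38.39

€38.39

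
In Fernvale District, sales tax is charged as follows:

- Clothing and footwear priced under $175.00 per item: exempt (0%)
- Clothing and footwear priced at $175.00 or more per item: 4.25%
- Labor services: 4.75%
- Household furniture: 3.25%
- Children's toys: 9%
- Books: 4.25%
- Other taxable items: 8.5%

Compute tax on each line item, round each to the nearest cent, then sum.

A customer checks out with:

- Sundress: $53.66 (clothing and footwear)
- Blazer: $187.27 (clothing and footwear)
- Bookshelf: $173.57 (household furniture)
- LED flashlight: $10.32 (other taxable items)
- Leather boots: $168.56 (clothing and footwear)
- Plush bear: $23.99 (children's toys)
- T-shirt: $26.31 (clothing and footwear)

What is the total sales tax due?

$16.64

Sundress $53.66: clothing and footwear, under $175.00 → 0% → $0.00
Blazer $187.27: clothing and footwear, $175.00 or more → 4.25% → $7.96
Bookshelf $173.57: household furniture → 3.25% → $5.64
LED flashlight $10.32: other taxable items → 8.5% → $0.88
Leather boots $168.56: clothing and footwear, under $175.00 → 0% → $0.00
Plush bear $23.99: children's toys → 9% → $2.16
T-shirt $26.31: clothing and footwear, under $175.00 → 0% → $0.00
Total tax = $7.96 + $5.64 + $0.88 + $2.16 = $16.64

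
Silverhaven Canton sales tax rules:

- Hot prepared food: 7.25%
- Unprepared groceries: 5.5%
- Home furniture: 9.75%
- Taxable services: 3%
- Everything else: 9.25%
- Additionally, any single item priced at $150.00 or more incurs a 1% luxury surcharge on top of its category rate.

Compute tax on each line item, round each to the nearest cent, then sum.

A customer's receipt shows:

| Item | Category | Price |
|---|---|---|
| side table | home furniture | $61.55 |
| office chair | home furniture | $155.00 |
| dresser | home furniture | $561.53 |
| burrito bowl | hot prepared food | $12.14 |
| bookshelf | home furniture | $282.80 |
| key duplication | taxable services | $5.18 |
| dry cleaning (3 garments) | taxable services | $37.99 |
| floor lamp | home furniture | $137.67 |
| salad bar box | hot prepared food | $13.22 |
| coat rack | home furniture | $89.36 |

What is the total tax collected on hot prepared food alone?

Burrito bowl $12.14: hot prepared food → 7.25% → $0.88
Salad bar box $13.22: hot prepared food → 7.25% → $0.96
Tax on hot prepared food = $0.88 + $0.96 = $1.84

$1.84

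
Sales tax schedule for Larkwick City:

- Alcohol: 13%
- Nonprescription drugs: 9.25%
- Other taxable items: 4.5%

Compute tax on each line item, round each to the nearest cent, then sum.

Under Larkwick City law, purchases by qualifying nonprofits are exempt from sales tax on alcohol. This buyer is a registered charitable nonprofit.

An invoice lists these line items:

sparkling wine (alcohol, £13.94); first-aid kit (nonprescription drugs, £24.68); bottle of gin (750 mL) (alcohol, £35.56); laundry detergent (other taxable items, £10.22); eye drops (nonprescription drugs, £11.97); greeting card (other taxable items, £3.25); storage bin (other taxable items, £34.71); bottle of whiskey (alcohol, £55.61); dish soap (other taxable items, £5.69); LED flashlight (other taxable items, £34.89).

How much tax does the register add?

£7.39

Sparkling wine £13.94: alcohol, buyer-exempt → 0% → £0.00
First-aid kit £24.68: nonprescription drugs → 9.25% → £2.28
Bottle of gin (750 mL) £35.56: alcohol, buyer-exempt → 0% → £0.00
Laundry detergent £10.22: other taxable items → 4.5% → £0.46
Eye drops £11.97: nonprescription drugs → 9.25% → £1.11
Greeting card £3.25: other taxable items → 4.5% → £0.15
Storage bin £34.71: other taxable items → 4.5% → £1.56
Bottle of whiskey £55.61: alcohol, buyer-exempt → 0% → £0.00
Dish soap £5.69: other taxable items → 4.5% → £0.26
LED flashlight £34.89: other taxable items → 4.5% → £1.57
Total tax = £2.28 + £0.46 + £1.11 + £0.15 + £1.56 + £0.26 + £1.57 = £7.39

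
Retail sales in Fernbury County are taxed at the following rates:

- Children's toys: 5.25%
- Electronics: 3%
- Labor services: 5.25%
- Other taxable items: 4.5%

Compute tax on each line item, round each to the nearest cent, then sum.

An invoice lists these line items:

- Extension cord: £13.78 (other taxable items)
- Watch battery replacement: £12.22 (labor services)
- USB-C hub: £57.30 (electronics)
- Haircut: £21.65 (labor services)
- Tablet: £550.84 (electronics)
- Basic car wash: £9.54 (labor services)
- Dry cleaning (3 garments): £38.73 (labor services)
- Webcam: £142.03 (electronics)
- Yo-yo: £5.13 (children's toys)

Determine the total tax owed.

£27.71

Extension cord £13.78: other taxable items → 4.5% → £0.62
Watch battery replacement £12.22: labor services → 5.25% → £0.64
USB-C hub £57.30: electronics → 3% → £1.72
Haircut £21.65: labor services → 5.25% → £1.14
Tablet £550.84: electronics → 3% → £16.53
Basic car wash £9.54: labor services → 5.25% → £0.50
Dry cleaning (3 garments) £38.73: labor services → 5.25% → £2.03
Webcam £142.03: electronics → 3% → £4.26
Yo-yo £5.13: children's toys → 5.25% → £0.27
Total tax = £0.62 + £0.64 + £1.72 + £1.14 + £16.53 + £0.50 + £2.03 + £4.26 + £0.27 = £27.71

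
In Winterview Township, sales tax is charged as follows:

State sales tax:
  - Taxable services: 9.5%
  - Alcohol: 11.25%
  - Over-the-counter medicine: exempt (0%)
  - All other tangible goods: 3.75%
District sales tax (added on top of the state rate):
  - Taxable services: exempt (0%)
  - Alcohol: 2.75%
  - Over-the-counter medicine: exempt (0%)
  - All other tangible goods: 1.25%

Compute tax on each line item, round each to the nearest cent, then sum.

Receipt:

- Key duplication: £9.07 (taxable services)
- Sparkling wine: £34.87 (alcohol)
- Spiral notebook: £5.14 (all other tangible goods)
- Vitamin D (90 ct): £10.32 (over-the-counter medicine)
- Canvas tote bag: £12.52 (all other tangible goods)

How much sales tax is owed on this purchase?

£6.63

Key duplication £9.07: taxable services → 9.5% + 0% district = 9.5% → £0.86
Sparkling wine £34.87: alcohol → 11.25% + 2.75% district = 14% → £4.88
Spiral notebook £5.14: all other tangible goods → 3.75% + 1.25% district = 5% → £0.26
Vitamin D (90 ct) £10.32: over-the-counter medicine → 0% + 0% district = 0% → £0.00
Canvas tote bag £12.52: all other tangible goods → 3.75% + 1.25% district = 5% → £0.63
Total tax = £0.86 + £4.88 + £0.26 + £0.63 = £6.63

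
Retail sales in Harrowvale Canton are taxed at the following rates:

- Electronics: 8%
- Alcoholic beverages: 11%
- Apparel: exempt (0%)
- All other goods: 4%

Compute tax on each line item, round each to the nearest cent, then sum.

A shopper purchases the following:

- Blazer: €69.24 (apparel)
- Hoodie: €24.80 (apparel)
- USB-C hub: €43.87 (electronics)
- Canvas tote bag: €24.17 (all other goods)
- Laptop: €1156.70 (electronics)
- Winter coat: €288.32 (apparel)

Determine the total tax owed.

Blazer €69.24: apparel → 0% → €0.00
Hoodie €24.80: apparel → 0% → €0.00
USB-C hub €43.87: electronics → 8% → €3.51
Canvas tote bag €24.17: all other goods → 4% → €0.97
Laptop €1156.70: electronics → 8% → €92.54
Winter coat €288.32: apparel → 0% → €0.00
Total tax = €3.51 + €0.97 + €92.54 = €97.02

€97.02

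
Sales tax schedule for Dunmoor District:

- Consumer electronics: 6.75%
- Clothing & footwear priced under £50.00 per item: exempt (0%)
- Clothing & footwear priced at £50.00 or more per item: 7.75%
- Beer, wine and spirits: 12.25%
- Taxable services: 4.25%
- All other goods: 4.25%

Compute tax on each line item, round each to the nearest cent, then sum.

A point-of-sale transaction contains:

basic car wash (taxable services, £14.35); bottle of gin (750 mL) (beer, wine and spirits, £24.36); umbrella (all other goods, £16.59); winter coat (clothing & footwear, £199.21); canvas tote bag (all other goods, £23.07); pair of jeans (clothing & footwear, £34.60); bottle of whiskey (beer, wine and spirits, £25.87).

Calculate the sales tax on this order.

£23.89

Basic car wash £14.35: taxable services → 4.25% → £0.61
Bottle of gin (750 mL) £24.36: beer, wine and spirits → 12.25% → £2.98
Umbrella £16.59: all other goods → 4.25% → £0.71
Winter coat £199.21: clothing & footwear, £50.00 or more → 7.75% → £15.44
Canvas tote bag £23.07: all other goods → 4.25% → £0.98
Pair of jeans £34.60: clothing & footwear, under £50.00 → 0% → £0.00
Bottle of whiskey £25.87: beer, wine and spirits → 12.25% → £3.17
Total tax = £0.61 + £2.98 + £0.71 + £15.44 + £0.98 + £3.17 = £23.89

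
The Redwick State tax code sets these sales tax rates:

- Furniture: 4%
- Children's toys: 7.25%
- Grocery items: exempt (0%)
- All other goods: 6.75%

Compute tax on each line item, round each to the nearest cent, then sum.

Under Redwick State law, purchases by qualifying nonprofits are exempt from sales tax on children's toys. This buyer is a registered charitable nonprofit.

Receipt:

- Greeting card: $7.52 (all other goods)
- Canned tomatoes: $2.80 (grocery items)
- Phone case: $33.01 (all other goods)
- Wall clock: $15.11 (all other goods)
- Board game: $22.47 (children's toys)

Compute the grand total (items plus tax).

$84.67

Greeting card $7.52: all other goods → 6.75% → $0.51
Canned tomatoes $2.80: grocery items → 0% → $0.00
Phone case $33.01: all other goods → 6.75% → $2.23
Wall clock $15.11: all other goods → 6.75% → $1.02
Board game $22.47: children's toys, buyer-exempt → 0% → $0.00
Subtotal = $80.91; tax = $3.76; total due = $84.67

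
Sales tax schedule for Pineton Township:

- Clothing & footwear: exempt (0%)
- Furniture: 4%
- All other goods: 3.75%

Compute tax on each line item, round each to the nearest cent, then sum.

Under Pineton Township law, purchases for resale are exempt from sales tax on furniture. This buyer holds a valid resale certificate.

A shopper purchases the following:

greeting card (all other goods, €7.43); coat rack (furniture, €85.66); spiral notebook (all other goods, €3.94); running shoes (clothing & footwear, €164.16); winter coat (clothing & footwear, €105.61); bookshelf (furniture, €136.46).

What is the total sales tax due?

Greeting card €7.43: all other goods → 3.75% → €0.28
Coat rack €85.66: furniture, buyer-exempt → 0% → €0.00
Spiral notebook €3.94: all other goods → 3.75% → €0.15
Running shoes €164.16: clothing & footwear → 0% → €0.00
Winter coat €105.61: clothing & footwear → 0% → €0.00
Bookshelf €136.46: furniture, buyer-exempt → 0% → €0.00
Total tax = €0.28 + €0.15 = €0.43

€0.43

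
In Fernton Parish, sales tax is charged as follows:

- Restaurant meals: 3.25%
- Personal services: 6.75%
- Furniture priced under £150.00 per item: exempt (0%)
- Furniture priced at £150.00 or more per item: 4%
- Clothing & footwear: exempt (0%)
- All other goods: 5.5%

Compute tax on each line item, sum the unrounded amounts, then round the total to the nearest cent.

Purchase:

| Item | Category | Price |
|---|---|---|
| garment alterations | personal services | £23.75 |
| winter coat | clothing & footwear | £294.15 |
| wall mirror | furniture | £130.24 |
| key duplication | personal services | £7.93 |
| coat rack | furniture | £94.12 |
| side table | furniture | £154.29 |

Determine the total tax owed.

Garment alterations £23.75: personal services → 6.75% → £1.603125
Winter coat £294.15: clothing & footwear → 0% → £0.00
Wall mirror £130.24: furniture, under £150.00 → 0% → £0.00
Key duplication £7.93: personal services → 6.75% → £0.535275
Coat rack £94.12: furniture, under £150.00 → 0% → £0.00
Side table £154.29: furniture, £150.00 or more → 4% → £6.1716
Unrounded tax sum = £8.31 → £8.31

£8.31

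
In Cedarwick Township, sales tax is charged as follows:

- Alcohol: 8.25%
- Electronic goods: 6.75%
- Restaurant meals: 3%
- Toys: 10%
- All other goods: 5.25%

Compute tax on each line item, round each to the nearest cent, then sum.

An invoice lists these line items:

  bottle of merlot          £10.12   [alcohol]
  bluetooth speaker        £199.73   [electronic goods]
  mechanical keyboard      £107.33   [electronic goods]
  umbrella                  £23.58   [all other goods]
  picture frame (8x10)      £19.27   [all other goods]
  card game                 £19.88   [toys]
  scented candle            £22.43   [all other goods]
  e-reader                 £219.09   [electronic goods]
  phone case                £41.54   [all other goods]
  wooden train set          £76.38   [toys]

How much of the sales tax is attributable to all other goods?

Umbrella £23.58: all other goods → 5.25% → £1.24
Picture frame (8x10) £19.27: all other goods → 5.25% → £1.01
Scented candle £22.43: all other goods → 5.25% → £1.18
Phone case £41.54: all other goods → 5.25% → £2.18
Tax on all other goods = £1.24 + £1.01 + £1.18 + £2.18 = £5.61

£5.61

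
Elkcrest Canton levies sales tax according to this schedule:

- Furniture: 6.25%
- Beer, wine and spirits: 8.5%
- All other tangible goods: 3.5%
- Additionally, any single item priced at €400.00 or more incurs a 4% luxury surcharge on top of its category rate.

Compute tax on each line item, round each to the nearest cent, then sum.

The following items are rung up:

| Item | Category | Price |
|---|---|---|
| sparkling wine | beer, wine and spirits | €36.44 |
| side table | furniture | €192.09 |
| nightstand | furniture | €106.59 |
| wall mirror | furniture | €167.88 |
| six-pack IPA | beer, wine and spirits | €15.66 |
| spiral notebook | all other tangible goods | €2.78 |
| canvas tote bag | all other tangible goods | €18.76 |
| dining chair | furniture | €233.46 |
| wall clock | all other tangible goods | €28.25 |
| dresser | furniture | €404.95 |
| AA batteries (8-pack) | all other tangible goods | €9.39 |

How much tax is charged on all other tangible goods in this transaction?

Spiral notebook €2.78: all other tangible goods → 3.5% → €0.10
Canvas tote bag €18.76: all other tangible goods → 3.5% → €0.66
Wall clock €28.25: all other tangible goods → 3.5% → €0.99
AA batteries (8-pack) €9.39: all other tangible goods → 3.5% → €0.33
Tax on all other tangible goods = €0.10 + €0.66 + €0.99 + €0.33 = €2.08

€2.08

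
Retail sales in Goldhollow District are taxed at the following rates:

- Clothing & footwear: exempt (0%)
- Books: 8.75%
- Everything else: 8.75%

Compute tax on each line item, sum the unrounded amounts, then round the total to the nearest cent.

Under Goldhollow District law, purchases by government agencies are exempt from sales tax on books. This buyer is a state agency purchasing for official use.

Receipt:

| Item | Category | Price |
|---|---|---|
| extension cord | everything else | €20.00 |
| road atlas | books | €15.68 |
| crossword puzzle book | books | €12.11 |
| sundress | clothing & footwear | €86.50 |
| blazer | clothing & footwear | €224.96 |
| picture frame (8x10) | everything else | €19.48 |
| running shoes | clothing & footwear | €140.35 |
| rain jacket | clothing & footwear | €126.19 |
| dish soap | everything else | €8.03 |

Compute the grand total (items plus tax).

Extension cord €20.00: everything else → 8.75% → €1.75
Road atlas €15.68: books, buyer-exempt → 0% → €0.00
Crossword puzzle book €12.11: books, buyer-exempt → 0% → €0.00
Sundress €86.50: clothing & footwear → 0% → €0.00
Blazer €224.96: clothing & footwear → 0% → €0.00
Picture frame (8x10) €19.48: everything else → 8.75% → €1.7045
Running shoes €140.35: clothing & footwear → 0% → €0.00
Rain jacket €126.19: clothing & footwear → 0% → €0.00
Dish soap €8.03: everything else → 8.75% → €0.702625
Subtotal = €653.30; unrounded tax = €4.157125 → €4.16; total due = €657.46

€657.46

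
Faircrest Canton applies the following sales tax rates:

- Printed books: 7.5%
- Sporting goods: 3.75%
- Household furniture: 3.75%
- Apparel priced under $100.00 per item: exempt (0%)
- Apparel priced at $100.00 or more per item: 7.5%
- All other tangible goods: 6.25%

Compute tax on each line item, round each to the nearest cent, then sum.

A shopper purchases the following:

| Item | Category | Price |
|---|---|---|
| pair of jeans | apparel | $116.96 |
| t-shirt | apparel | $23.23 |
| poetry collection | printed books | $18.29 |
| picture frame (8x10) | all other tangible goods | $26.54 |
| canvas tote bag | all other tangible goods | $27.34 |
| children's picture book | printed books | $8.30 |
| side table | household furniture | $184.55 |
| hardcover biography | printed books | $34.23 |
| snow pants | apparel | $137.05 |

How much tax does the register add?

$33.90

Pair of jeans $116.96: apparel, $100.00 or more → 7.5% → $8.77
T-shirt $23.23: apparel, under $100.00 → 0% → $0.00
Poetry collection $18.29: printed books → 7.5% → $1.37
Picture frame (8x10) $26.54: all other tangible goods → 6.25% → $1.66
Canvas tote bag $27.34: all other tangible goods → 6.25% → $1.71
Children's picture book $8.30: printed books → 7.5% → $0.62
Side table $184.55: household furniture → 3.75% → $6.92
Hardcover biography $34.23: printed books → 7.5% → $2.57
Snow pants $137.05: apparel, $100.00 or more → 7.5% → $10.28
Total tax = $8.77 + $1.37 + $1.66 + $1.71 + $0.62 + $6.92 + $2.57 + $10.28 = $33.90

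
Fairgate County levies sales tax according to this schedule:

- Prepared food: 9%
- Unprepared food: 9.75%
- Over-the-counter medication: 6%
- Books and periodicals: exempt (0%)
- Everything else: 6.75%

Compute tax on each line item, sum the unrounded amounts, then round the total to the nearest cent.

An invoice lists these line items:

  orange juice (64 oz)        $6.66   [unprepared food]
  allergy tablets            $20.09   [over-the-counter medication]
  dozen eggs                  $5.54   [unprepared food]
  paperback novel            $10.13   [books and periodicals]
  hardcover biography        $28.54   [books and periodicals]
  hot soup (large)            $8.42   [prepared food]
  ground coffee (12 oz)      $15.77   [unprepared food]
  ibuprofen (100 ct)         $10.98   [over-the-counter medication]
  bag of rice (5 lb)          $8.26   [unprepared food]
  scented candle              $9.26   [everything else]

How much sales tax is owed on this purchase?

Orange juice (64 oz) $6.66: unprepared food → 9.75% → $0.64935
Allergy tablets $20.09: over-the-counter medication → 6% → $1.2054
Dozen eggs $5.54: unprepared food → 9.75% → $0.54015
Paperback novel $10.13: books and periodicals → 0% → $0.00
Hardcover biography $28.54: books and periodicals → 0% → $0.00
Hot soup (large) $8.42: prepared food → 9% → $0.7578
Ground coffee (12 oz) $15.77: unprepared food → 9.75% → $1.537575
Ibuprofen (100 ct) $10.98: over-the-counter medication → 6% → $0.6588
Bag of rice (5 lb) $8.26: unprepared food → 9.75% → $0.80535
Scented candle $9.26: everything else → 6.75% → $0.62505
Unrounded tax sum = $6.779475 → $6.78

$6.78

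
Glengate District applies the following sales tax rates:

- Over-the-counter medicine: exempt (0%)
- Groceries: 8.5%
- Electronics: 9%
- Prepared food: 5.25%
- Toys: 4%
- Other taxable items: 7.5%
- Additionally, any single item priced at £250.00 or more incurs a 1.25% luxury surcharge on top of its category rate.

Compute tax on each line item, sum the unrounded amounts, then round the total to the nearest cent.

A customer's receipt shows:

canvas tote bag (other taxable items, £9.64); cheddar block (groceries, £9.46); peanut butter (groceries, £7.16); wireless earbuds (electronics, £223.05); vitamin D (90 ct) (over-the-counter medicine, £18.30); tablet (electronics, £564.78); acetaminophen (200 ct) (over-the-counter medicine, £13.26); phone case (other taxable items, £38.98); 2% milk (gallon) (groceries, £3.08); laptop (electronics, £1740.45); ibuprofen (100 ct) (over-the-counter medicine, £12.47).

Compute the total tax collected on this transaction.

£261.68

Canvas tote bag £9.64: other taxable items → 7.5% → £0.723
Cheddar block £9.46: groceries → 8.5% → £0.8041
Peanut butter £7.16: groceries → 8.5% → £0.6086
Wireless earbuds £223.05: electronics → 9% → £20.0745
Vitamin D (90 ct) £18.30: over-the-counter medicine → 0% → £0.00
Tablet £564.78: electronics → 9% + 1.25% surcharge = 10.25% → £57.88995
Acetaminophen (200 ct) £13.26: over-the-counter medicine → 0% → £0.00
Phone case £38.98: other taxable items → 7.5% → £2.9235
2% milk (gallon) £3.08: groceries → 8.5% → £0.2618
Laptop £1740.45: electronics → 9% + 1.25% surcharge = 10.25% → £178.396125
Ibuprofen (100 ct) £12.47: over-the-counter medicine → 0% → £0.00
Unrounded tax sum = £261.681575 → £261.68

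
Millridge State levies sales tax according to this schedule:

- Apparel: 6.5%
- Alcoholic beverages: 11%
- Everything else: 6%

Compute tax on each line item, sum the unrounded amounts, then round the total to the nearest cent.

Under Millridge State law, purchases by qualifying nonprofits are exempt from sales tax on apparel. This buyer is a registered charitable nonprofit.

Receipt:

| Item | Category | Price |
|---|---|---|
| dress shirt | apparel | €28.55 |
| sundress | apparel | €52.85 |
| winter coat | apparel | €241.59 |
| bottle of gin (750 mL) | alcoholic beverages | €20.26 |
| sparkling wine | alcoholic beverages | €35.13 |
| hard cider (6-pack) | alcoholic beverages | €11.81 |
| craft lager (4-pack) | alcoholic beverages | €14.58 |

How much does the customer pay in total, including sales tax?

€413.77

Dress shirt €28.55: apparel, buyer-exempt → 0% → €0.00
Sundress €52.85: apparel, buyer-exempt → 0% → €0.00
Winter coat €241.59: apparel, buyer-exempt → 0% → €0.00
Bottle of gin (750 mL) €20.26: alcoholic beverages → 11% → €2.2286
Sparkling wine €35.13: alcoholic beverages → 11% → €3.8643
Hard cider (6-pack) €11.81: alcoholic beverages → 11% → €1.2991
Craft lager (4-pack) €14.58: alcoholic beverages → 11% → €1.6038
Subtotal = €404.77; unrounded tax = €8.9958 → €9.00; total due = €413.77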